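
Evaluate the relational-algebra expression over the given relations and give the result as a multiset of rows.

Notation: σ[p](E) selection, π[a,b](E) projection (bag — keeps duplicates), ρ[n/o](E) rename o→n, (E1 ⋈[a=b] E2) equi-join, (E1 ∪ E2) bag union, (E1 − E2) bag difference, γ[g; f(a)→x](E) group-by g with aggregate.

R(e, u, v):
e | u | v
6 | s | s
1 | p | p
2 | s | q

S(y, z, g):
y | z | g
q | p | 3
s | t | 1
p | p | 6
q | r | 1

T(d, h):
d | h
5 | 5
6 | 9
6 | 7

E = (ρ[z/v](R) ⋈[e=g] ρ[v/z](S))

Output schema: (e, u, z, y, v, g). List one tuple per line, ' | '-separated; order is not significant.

Subexpression sizes:
  R → 3
  ρ[z/v](R) → 3
  S → 4
  ρ[v/z](S) → 4
  (ρ[z/v](R) ⋈[e=g] ρ[v/z](S)) → 3

== RESULT ==
e | u | z | y | v | g
1 | p | p | q | r | 1
1 | p | p | s | t | 1
6 | s | s | p | p | 6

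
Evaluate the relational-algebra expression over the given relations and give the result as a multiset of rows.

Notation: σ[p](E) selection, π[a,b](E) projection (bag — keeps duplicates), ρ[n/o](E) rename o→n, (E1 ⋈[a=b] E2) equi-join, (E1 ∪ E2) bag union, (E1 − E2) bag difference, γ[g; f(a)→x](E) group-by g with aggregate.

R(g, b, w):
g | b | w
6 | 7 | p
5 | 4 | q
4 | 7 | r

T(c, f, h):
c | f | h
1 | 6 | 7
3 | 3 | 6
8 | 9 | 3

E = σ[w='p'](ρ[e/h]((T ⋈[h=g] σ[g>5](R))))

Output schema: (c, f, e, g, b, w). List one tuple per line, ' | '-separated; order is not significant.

Subexpression sizes:
  T → 3
  R → 3
  σ[g>5](R) → 1
  (T ⋈[h=g] σ[g>5](R)) → 1
  ρ[e/h]((T ⋈[h=g] σ[g>5](R))) → 1
  σ[w='p'](ρ[e/h]((T ⋈[h=g] σ[g>5](R)))) → 1

== RESULT ==
c | f | e | g | b | w
3 | 3 | 6 | 6 | 7 | p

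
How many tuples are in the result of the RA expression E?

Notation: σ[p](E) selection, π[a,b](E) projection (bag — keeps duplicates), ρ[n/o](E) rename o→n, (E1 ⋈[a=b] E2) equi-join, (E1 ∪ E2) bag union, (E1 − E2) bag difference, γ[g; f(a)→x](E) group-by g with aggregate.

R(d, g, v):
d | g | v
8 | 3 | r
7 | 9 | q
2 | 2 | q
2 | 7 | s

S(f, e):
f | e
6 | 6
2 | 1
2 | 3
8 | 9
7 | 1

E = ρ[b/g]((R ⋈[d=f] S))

Subexpression sizes:
  R → 4
  S → 5
  (R ⋈[d=f] S) → 6
  ρ[b/g]((R ⋈[d=f] S)) → 6

|E| = 6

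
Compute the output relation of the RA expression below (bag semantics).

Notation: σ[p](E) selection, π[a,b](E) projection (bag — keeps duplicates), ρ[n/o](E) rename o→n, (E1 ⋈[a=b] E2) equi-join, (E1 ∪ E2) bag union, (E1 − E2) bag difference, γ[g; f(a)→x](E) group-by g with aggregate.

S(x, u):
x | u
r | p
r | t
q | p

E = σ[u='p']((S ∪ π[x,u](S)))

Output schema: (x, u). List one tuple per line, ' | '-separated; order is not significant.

Row counts bottom-up:
  S → 3
  S → 3
  π[x,u](S) → 3
  (S ∪ π[x,u](S)) → 6
  σ[u='p']((S ∪ π[x,u](S))) → 4

== RESULT ==
x | u
q | p
q | p
r | p
r | p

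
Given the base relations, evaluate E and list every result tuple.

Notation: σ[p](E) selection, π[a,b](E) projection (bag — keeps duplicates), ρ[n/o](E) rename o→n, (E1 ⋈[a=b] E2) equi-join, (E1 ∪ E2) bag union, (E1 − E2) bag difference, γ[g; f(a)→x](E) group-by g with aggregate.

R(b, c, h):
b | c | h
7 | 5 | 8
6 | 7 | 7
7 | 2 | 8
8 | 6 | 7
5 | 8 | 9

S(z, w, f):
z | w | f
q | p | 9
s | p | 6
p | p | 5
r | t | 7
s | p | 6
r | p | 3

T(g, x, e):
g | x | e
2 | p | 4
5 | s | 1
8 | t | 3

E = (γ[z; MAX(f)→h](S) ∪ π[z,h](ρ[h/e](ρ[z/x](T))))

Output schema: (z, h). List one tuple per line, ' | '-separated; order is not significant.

Per-node cardinality:
  S → 6
  γ[z; MAX(f)→h](S) → 4
  T → 3
  ρ[z/x](T) → 3
  ρ[h/e](ρ[z/x](T)) → 3
  π[z,h](ρ[h/e](ρ[z/x](T))) → 3
  (γ[z; MAX(f)→h](S) ∪ π[z,h](ρ[h/e](ρ[z/x](T)))) → 7

== RESULT ==
z | h
p | 4
p | 5
q | 9
r | 7
s | 1
s | 6
t | 3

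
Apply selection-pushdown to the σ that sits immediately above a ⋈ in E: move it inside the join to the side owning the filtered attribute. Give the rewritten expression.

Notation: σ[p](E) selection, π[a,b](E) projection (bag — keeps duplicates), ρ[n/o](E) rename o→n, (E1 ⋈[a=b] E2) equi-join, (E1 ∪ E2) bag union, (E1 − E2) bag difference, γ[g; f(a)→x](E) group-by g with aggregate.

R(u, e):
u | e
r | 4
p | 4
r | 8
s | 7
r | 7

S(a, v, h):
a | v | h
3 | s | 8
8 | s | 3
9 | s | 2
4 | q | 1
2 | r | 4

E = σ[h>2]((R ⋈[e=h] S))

σ filters on h, owned by the right side.
E' = (R ⋈[e=h] σ[h>2](S))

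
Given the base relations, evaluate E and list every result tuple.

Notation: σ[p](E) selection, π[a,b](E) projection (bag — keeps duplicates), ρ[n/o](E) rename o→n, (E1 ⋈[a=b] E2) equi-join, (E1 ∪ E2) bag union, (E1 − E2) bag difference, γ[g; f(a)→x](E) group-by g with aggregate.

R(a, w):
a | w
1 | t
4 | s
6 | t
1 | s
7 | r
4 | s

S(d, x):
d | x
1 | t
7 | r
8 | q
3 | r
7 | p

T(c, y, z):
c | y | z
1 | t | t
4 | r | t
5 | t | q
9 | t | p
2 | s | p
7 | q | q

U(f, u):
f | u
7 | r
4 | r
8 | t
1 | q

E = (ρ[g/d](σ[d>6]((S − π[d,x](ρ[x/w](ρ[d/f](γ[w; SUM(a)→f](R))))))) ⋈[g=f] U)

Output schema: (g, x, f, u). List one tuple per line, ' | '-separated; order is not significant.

Subexpression sizes:
  S → 5
  R → 6
  γ[w; SUM(a)→f](R) → 3
  ρ[d/f](γ[w; SUM(a)→f](R)) → 3
  ρ[x/w](ρ[d/f](γ[w; SUM(a)→f](R))) → 3
  π[d,x](ρ[x/w](ρ[d/f](γ[w; SUM(a)→f](R)))) → 3
  (S − π[d,x](ρ[x/w](ρ[d/f](γ[w; SUM(a)→f](R))))) → 4
  σ[d>6]((S − π[d,x](ρ[x/w](ρ[d/f](γ[w; SUM(a)→f](R)))))) → 2
  ρ[g/d](σ[d>6]((S − π[d,x](ρ[x/w](ρ[d/f](γ[w; SUM(a)→f](R))))))) → 2
  U → 4
  (ρ[g/d](σ[d>6]((S − π[d,x](ρ[x/w](ρ[d/f](γ[w; SUM(a)→f](R))))))) ⋈[g=f] U) → 2

== RESULT ==
g | x | f | u
7 | p | 7 | r
8 | q | 8 | t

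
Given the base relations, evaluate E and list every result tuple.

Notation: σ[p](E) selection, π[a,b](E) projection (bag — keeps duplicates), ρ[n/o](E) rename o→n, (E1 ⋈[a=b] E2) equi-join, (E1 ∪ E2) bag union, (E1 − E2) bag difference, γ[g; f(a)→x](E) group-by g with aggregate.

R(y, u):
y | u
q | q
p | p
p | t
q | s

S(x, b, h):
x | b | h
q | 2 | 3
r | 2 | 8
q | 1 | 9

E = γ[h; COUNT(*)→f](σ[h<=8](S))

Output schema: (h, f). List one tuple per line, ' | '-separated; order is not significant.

Subexpression sizes:
  S → 3
  σ[h<=8](S) → 2
  γ[h; COUNT(*)→f](σ[h<=8](S)) → 2

== RESULT ==
h | f
3 | 1
8 | 1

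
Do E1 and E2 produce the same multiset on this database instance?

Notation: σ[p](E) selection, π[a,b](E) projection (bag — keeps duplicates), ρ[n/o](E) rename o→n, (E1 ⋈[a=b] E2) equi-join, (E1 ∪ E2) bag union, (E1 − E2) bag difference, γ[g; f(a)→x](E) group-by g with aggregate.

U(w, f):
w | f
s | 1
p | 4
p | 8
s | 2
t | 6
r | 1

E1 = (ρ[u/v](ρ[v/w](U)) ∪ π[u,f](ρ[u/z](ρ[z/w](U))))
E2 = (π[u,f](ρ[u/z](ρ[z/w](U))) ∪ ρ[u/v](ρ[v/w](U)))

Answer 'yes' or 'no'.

E1 row counts bottom-up:
  U → 6
  ρ[v/w](U) → 6
  ρ[u/v](ρ[v/w](U)) → 6
  U → 6
  ρ[z/w](U) → 6
  ρ[u/z](ρ[z/w](U)) → 6
  π[u,f](ρ[u/z](ρ[z/w](U))) → 6
  (ρ[u/v](ρ[v/w](U)) ∪ π[u,f](ρ[u/z](ρ[z/w](U)))) → 12
E2 row counts bottom-up:
  U → 6
  ρ[z/w](U) → 6
  ρ[u/z](ρ[z/w](U)) → 6
  π[u,f](ρ[u/z](ρ[z/w](U))) → 6
  U → 6
  ρ[v/w](U) → 6
  ρ[u/v](ρ[v/w](U)) → 6
  (π[u,f](ρ[u/z](ρ[z/w](U))) ∪ ρ[u/v](ρ[v/w](U))) → 12

E1 and E2 produce the same multiset:
u | f
p | 4
p | 4
p | 8
p | 8
r | 1
r | 1
s | 1
s | 1
s | 2
s | 2
t | 6
t | 6

yes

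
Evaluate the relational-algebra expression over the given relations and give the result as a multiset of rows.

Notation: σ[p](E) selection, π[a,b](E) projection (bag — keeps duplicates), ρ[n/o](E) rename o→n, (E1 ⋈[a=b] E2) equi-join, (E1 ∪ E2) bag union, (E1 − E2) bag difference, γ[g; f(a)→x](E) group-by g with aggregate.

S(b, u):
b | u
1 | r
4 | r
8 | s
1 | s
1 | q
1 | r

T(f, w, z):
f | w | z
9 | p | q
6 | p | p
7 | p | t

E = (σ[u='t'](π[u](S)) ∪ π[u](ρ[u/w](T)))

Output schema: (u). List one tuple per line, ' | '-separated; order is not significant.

Stepwise |·|:
  S → 6
  π[u](S) → 6
  σ[u='t'](π[u](S)) → 0
  T → 3
  ρ[u/w](T) → 3
  π[u](ρ[u/w](T)) → 3
  (σ[u='t'](π[u](S)) ∪ π[u](ρ[u/w](T))) → 3

== RESULT ==
u
p
p
p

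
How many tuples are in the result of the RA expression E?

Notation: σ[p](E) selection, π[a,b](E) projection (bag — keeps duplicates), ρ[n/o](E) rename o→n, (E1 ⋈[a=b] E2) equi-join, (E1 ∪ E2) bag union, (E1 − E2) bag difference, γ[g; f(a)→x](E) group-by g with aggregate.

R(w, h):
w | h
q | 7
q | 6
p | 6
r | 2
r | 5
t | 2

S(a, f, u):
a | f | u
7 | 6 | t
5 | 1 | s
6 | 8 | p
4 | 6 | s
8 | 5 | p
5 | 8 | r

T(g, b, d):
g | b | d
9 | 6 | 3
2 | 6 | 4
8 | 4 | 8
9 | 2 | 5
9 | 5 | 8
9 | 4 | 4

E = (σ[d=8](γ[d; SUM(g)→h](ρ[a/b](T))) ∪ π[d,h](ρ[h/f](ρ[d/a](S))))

Row counts bottom-up:
  T → 6
  ρ[a/b](T) → 6
  γ[d; SUM(g)→h](ρ[a/b](T)) → 4
  σ[d=8](γ[d; SUM(g)→h](ρ[a/b](T))) → 1
  S → 6
  ρ[d/a](S) → 6
  ρ[h/f](ρ[d/a](S)) → 6
  π[d,h](ρ[h/f](ρ[d/a](S))) → 6
  (σ[d=8](γ[d; SUM(g)→h](ρ[a/b](T))) ∪ π[d,h](ρ[h/f](ρ[d/a](S)))) → 7

|E| = 7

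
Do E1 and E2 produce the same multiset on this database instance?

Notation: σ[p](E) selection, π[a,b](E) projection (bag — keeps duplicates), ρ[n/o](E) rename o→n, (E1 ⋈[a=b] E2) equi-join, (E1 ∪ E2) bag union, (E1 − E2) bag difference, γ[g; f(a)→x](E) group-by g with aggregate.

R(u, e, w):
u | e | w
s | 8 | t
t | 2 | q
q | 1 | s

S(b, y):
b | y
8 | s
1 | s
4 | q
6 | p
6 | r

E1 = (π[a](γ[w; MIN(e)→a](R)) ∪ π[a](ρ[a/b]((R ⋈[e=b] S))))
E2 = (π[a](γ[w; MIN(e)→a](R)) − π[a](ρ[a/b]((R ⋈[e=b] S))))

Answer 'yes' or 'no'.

E1 per-node cardinality:
  R → 3
  γ[w; MIN(e)→a](R) → 3
  π[a](γ[w; MIN(e)→a](R)) → 3
  R → 3
  S → 5
  (R ⋈[e=b] S) → 2
  ρ[a/b]((R ⋈[e=b] S)) → 2
  π[a](ρ[a/b]((R ⋈[e=b] S))) → 2
  (π[a](γ[w; MIN(e)→a](R)) ∪ π[a](ρ[a/b]((R ⋈[e=b] S)))) → 5
E2 per-node cardinality:
  R → 3
  γ[w; MIN(e)→a](R) → 3
  π[a](γ[w; MIN(e)→a](R)) → 3
  R → 3
  S → 5
  (R ⋈[e=b] S) → 2
  ρ[a/b]((R ⋈[e=b] S)) → 2
  π[a](ρ[a/b]((R ⋈[e=b] S))) → 2
  (π[a](γ[w; MIN(e)→a](R)) − π[a](ρ[a/b]((R ⋈[e=b] S)))) → 1

E1 result:
a
1
1
2
8
8
E2 result:
a
2
Witness: (1,) appears 2× in E1 but 0× in E2.

no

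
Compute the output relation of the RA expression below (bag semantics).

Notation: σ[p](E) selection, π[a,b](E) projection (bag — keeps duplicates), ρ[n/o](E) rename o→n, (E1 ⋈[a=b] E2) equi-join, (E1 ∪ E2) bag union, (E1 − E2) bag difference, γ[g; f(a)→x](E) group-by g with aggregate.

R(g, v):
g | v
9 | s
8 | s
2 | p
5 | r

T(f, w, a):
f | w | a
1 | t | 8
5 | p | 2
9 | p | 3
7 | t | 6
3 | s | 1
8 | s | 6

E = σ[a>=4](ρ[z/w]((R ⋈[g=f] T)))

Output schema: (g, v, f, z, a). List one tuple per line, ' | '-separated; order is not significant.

Stepwise |·|:
  R → 4
  T → 6
  (R ⋈[g=f] T) → 3
  ρ[z/w]((R ⋈[g=f] T)) → 3
  σ[a>=4](ρ[z/w]((R ⋈[g=f] T))) → 1

== RESULT ==
g | v | f | z | a
8 | s | 8 | s | 6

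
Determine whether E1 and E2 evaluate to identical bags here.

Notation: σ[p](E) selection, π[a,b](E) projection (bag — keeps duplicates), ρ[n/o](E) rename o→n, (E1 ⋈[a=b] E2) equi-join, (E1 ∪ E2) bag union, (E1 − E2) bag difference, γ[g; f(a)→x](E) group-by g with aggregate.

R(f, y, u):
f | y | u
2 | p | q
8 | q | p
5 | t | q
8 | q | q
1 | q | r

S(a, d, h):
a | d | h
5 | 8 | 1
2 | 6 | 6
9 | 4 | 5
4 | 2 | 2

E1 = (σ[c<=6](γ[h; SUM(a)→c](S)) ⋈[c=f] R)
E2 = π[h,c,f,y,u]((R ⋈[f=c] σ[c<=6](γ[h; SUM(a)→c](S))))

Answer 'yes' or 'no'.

E1 per-node cardinality:
  S → 4
  γ[h; SUM(a)→c](S) → 4
  σ[c<=6](γ[h; SUM(a)→c](S)) → 3
  R → 5
  (σ[c<=6](γ[h; SUM(a)→c](S)) ⋈[c=f] R) → 2
E2 per-node cardinality:
  R → 5
  S → 4
  γ[h; SUM(a)→c](S) → 4
  σ[c<=6](γ[h; SUM(a)→c](S)) → 3
  (R ⋈[f=c] σ[c<=6](γ[h; SUM(a)→c](S))) → 2
  π[h,c,f,y,u]((R ⋈[f=c] σ[c<=6](γ[h; SUM(a)→c](S)))) → 2

E1 and E2 produce the same multiset:
h | c | f | y | u
1 | 5 | 5 | t | q
6 | 2 | 2 | p | q

yes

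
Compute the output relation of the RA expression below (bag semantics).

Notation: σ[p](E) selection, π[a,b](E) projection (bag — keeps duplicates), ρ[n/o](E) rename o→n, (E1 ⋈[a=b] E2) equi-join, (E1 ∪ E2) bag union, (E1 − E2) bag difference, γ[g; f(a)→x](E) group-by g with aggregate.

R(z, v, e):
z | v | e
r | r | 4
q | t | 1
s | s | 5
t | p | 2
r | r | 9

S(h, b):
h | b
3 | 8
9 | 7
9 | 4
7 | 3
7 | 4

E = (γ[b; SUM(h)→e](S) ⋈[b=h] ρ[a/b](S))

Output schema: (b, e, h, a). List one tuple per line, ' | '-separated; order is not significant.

Subexpression sizes:
  S → 5
  γ[b; SUM(h)→e](S) → 4
  S → 5
  ρ[a/b](S) → 5
  (γ[b; SUM(h)→e](S) ⋈[b=h] ρ[a/b](S)) → 3

== RESULT ==
b | e | h | a
3 | 7 | 3 | 8
7 | 9 | 7 | 3
7 | 9 | 7 | 4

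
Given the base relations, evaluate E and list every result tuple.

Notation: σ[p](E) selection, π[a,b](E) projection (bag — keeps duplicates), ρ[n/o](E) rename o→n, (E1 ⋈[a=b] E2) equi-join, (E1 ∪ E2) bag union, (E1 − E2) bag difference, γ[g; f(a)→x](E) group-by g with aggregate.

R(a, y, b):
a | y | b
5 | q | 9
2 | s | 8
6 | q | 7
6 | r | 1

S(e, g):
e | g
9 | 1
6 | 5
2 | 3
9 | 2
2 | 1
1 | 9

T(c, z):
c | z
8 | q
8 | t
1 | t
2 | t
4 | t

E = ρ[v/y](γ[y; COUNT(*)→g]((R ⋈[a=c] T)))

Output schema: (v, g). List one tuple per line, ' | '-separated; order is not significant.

Per-node cardinality:
  R → 4
  T → 5
  (R ⋈[a=c] T) → 1
  γ[y; COUNT(*)→g]((R ⋈[a=c] T)) → 1
  ρ[v/y](γ[y; COUNT(*)→g]((R ⋈[a=c] T))) → 1

== RESULT ==
v | g
s | 1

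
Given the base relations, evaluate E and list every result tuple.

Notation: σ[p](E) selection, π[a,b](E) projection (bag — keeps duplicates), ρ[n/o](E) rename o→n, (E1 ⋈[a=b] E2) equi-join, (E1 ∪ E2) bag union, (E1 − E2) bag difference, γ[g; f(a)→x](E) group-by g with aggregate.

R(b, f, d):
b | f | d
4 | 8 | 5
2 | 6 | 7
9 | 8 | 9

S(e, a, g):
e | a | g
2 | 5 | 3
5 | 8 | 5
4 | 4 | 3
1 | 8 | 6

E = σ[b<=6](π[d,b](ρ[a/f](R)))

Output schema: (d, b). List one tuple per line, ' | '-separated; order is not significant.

Row counts bottom-up:
  R → 3
  ρ[a/f](R) → 3
  π[d,b](ρ[a/f](R)) → 3
  σ[b<=6](π[d,b](ρ[a/f](R))) → 2

== RESULT ==
d | b
5 | 4
7 | 2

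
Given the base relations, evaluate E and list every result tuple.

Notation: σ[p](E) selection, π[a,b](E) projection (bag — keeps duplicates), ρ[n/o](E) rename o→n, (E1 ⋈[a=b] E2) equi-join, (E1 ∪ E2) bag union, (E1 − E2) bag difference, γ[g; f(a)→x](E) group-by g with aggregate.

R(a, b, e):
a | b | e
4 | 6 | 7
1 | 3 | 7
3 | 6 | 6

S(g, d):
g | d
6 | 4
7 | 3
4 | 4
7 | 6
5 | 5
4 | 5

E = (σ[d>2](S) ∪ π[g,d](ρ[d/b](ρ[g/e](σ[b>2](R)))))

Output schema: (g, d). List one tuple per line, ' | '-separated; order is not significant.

Subexpression sizes:
  S → 6
  σ[d>2](S) → 6
  R → 3
  σ[b>2](R) → 3
  ρ[g/e](σ[b>2](R)) → 3
  ρ[d/b](ρ[g/e](σ[b>2](R))) → 3
  π[g,d](ρ[d/b](ρ[g/e](σ[b>2](R)))) → 3
  (σ[d>2](S) ∪ π[g,d](ρ[d/b](ρ[g/e](σ[b>2](R))))) → 9

== RESULT ==
g | d
4 | 4
4 | 5
5 | 5
6 | 4
6 | 6
7 | 3
7 | 3
7 | 6
7 | 6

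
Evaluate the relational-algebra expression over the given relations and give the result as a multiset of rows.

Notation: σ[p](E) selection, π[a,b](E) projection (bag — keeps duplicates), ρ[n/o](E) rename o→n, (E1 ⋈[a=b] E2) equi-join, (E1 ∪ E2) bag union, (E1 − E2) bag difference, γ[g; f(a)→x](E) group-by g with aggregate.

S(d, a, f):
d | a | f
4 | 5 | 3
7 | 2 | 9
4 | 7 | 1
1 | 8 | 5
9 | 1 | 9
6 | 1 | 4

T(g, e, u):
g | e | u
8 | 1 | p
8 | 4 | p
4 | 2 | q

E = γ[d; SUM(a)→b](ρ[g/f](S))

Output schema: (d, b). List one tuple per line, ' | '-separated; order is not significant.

Subexpression sizes:
  S → 6
  ρ[g/f](S) → 6
  γ[d; SUM(a)→b](ρ[g/f](S)) → 5

== RESULT ==
d | b
1 | 8
4 | 12
6 | 1
7 | 2
9 | 1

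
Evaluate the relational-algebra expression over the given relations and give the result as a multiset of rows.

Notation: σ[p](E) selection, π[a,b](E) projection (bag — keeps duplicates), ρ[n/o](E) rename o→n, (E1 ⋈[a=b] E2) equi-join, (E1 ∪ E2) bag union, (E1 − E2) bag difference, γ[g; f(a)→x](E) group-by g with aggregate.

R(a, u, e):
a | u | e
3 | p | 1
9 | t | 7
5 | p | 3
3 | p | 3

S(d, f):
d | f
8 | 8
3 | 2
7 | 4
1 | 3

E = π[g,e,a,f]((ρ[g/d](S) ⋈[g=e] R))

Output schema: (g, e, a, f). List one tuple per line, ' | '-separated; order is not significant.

Stepwise |·|:
  S → 4
  ρ[g/d](S) → 4
  R → 4
  (ρ[g/d](S) ⋈[g=e] R) → 4
  π[g,e,a,f]((ρ[g/d](S) ⋈[g=e] R)) → 4

== RESULT ==
g | e | a | f
1 | 1 | 3 | 3
3 | 3 | 3 | 2
3 | 3 | 5 | 2
7 | 7 | 9 | 4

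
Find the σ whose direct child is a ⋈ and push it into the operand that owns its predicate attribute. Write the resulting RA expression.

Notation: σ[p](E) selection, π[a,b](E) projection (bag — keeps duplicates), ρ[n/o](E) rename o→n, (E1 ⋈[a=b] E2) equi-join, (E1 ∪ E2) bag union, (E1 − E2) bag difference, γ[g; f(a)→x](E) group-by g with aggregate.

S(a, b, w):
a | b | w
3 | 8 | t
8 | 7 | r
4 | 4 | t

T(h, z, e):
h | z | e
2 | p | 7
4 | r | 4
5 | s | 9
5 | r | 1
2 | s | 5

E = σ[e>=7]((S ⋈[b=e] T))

σ filters on e, owned by the right side.
E' = (S ⋈[b=e] σ[e>=7](T))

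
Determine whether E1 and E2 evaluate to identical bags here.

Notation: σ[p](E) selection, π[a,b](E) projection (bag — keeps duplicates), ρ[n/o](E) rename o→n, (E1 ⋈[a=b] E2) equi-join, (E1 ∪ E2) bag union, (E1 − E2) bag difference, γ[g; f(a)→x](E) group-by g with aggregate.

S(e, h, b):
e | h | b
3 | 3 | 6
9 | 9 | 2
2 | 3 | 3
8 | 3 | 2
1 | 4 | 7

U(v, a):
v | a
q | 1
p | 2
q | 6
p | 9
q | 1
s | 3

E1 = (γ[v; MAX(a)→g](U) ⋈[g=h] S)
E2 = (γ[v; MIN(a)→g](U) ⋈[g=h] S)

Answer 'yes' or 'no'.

E1 subexpression sizes:
  U → 6
  γ[v; MAX(a)→g](U) → 3
  S → 5
  (γ[v; MAX(a)→g](U) ⋈[g=h] S) → 4
E2 subexpression sizes:
  U → 6
  γ[v; MIN(a)→g](U) → 3
  S → 5
  (γ[v; MIN(a)→g](U) ⋈[g=h] S) → 3

E1 result:
v | g | e | h | b
p | 9 | 9 | 9 | 2
s | 3 | 2 | 3 | 3
s | 3 | 3 | 3 | 6
s | 3 | 8 | 3 | 2
E2 result:
v | g | e | h | b
s | 3 | 2 | 3 | 3
s | 3 | 3 | 3 | 6
s | 3 | 8 | 3 | 2
Witness: ('p', 9, 9, 9, 2) appears 1× in E1 but 0× in E2.

no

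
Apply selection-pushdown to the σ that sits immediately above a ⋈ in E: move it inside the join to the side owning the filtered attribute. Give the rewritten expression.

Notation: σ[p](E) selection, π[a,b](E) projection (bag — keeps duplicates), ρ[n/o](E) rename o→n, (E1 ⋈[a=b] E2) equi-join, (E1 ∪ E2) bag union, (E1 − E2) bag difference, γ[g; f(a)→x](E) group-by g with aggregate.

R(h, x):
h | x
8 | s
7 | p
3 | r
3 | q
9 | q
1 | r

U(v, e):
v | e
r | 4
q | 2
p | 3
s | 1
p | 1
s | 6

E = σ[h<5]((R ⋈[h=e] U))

σ filters on h, owned by the left side.
E' = (σ[h<5](R) ⋈[h=e] U)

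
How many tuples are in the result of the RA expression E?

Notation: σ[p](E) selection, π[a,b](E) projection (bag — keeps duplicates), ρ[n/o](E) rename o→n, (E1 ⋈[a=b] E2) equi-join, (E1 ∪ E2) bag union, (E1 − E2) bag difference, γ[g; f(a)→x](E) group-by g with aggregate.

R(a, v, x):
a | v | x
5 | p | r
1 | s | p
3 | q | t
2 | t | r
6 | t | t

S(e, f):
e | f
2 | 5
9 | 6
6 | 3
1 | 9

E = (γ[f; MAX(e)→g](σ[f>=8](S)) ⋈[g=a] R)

Stepwise |·|:
  S → 4
  σ[f>=8](S) → 1
  γ[f; MAX(e)→g](σ[f>=8](S)) → 1
  R → 5
  (γ[f; MAX(e)→g](σ[f>=8](S)) ⋈[g=a] R) → 1

|E| = 1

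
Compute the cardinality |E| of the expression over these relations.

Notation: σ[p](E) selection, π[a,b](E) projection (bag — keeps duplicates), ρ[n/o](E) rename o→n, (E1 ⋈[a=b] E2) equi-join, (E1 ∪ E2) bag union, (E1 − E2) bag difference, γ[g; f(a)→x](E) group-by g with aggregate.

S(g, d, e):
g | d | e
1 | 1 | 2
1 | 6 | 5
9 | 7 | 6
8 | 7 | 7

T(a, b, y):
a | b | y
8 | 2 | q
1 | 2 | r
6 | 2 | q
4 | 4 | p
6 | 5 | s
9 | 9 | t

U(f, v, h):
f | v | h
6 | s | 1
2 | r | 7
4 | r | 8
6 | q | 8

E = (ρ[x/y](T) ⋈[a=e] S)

Per-node cardinality:
  T → 6
  ρ[x/y](T) → 6
  S → 4
  (ρ[x/y](T) ⋈[a=e] S) → 2

|E| = 2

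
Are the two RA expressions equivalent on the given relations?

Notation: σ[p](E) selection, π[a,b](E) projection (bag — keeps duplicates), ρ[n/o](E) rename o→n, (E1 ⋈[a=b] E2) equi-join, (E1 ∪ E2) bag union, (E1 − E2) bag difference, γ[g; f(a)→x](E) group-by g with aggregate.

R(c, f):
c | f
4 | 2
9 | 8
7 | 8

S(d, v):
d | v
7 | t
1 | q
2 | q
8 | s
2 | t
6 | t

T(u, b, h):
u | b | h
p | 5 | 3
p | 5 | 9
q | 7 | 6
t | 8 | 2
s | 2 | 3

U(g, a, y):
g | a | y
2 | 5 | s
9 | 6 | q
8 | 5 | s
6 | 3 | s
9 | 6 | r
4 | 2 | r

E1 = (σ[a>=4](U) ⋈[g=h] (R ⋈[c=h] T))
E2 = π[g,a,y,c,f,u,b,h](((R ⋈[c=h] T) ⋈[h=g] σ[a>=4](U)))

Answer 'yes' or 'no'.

E1 stepwise |·|:
  U → 6
  σ[a>=4](U) → 4
  R → 3
  T → 5
  (R ⋈[c=h] T) → 1
  (σ[a>=4](U) ⋈[g=h] (R ⋈[c=h] T)) → 2
E2 stepwise |·|:
  R → 3
  T → 5
  (R ⋈[c=h] T) → 1
  U → 6
  σ[a>=4](U) → 4
  ((R ⋈[c=h] T) ⋈[h=g] σ[a>=4](U)) → 2
  π[g,a,y,c,f,u,b,h](((R ⋈[c=h] T) ⋈[h=g] σ[a>=4](U))) → 2

E1 and E2 produce the same multiset:
g | a | y | c | f | u | b | h
9 | 6 | q | 9 | 8 | p | 5 | 9
9 | 6 | r | 9 | 8 | p | 5 | 9

yes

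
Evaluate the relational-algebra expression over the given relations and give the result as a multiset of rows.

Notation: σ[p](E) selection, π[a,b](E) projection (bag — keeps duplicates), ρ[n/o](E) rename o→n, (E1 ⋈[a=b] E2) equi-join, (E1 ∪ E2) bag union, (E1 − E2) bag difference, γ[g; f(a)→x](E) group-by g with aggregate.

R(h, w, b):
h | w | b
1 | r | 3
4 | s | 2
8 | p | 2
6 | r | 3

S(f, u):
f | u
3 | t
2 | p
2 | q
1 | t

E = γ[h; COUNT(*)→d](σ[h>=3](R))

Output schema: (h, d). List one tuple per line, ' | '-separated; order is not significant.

Subexpression sizes:
  R → 4
  σ[h>=3](R) → 3
  γ[h; COUNT(*)→d](σ[h>=3](R)) → 3

== RESULT ==
h | d
4 | 1
6 | 1
8 | 1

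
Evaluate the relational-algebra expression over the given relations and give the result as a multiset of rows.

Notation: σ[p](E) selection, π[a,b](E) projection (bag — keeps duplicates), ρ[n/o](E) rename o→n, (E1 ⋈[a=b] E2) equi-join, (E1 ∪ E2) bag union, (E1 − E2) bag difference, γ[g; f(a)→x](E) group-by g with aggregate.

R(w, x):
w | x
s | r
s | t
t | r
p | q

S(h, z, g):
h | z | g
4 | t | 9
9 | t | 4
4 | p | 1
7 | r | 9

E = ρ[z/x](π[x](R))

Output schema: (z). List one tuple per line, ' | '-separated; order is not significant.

Stepwise |·|:
  R → 4
  π[x](R) → 4
  ρ[z/x](π[x](R)) → 4

== RESULT ==
z
q
r
r
t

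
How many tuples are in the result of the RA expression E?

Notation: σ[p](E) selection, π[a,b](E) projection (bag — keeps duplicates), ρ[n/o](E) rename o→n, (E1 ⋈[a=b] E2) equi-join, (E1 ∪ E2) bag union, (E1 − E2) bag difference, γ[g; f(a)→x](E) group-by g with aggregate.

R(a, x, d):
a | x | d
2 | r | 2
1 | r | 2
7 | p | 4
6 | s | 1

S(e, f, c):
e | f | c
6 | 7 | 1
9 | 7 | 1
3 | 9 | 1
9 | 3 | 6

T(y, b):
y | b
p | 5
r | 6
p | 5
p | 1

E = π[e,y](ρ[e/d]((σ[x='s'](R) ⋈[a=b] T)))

Subexpression sizes:
  R → 4
  σ[x='s'](R) → 1
  T → 4
  (σ[x='s'](R) ⋈[a=b] T) → 1
  ρ[e/d]((σ[x='s'](R) ⋈[a=b] T)) → 1
  π[e,y](ρ[e/d]((σ[x='s'](R) ⋈[a=b] T))) → 1

|E| = 1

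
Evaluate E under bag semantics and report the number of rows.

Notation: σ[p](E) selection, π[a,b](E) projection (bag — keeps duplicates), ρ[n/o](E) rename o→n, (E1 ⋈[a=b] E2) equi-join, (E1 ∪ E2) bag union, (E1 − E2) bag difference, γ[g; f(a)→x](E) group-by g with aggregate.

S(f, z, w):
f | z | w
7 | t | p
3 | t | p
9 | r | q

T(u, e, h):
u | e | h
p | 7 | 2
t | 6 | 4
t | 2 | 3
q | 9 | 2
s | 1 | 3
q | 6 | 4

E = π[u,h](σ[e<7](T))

Row counts bottom-up:
  T → 6
  σ[e<7](T) → 4
  π[u,h](σ[e<7](T)) → 4

|E| = 4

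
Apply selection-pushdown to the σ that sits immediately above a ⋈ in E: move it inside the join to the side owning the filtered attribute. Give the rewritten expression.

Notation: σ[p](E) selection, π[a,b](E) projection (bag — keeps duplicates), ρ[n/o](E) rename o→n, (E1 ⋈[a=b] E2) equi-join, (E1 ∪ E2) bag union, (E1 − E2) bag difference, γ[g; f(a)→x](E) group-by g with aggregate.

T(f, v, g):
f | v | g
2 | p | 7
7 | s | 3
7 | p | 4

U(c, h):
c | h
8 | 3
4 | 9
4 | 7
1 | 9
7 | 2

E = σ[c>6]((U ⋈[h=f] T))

σ filters on c, owned by the left side.
E' = (σ[c>6](U) ⋈[h=f] T)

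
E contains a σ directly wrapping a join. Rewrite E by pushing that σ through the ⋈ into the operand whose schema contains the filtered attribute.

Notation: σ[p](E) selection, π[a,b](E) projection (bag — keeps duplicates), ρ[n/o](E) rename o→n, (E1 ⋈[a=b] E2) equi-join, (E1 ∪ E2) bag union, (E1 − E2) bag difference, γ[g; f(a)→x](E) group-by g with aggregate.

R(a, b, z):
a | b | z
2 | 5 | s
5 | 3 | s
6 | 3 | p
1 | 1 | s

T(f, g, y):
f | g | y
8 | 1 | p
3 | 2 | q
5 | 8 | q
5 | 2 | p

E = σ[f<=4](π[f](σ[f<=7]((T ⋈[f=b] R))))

σ filters on f, owned by the left side.
E' = σ[f<=4](π[f]((σ[f<=7](T) ⋈[f=b] R)))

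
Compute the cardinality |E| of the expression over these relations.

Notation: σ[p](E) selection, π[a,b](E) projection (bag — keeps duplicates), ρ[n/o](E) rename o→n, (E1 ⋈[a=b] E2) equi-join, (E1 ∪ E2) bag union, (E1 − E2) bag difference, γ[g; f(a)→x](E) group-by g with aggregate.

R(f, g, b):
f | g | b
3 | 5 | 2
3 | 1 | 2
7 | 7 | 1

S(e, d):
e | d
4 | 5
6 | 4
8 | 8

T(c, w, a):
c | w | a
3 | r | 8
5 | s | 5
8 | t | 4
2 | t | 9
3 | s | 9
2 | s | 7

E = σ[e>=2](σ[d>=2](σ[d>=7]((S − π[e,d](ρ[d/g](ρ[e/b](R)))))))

Per-node cardinality:
  S → 3
  R → 3
  ρ[e/b](R) → 3
  ρ[d/g](ρ[e/b](R)) → 3
  π[e,d](ρ[d/g](ρ[e/b](R))) → 3
  (S − π[e,d](ρ[d/g](ρ[e/b](R)))) → 3
  σ[d>=7]((S − π[e,d](ρ[d/g](ρ[e/b](R))))) → 1
  σ[d>=2](σ[d>=7]((S − π[e,d](ρ[d/g](ρ[e/b](R)))))) → 1
  σ[e>=2](σ[d>=2](σ[d>=7]((S − π[e,d](ρ[d/g](ρ[e/b](R))))))) → 1

|E| = 1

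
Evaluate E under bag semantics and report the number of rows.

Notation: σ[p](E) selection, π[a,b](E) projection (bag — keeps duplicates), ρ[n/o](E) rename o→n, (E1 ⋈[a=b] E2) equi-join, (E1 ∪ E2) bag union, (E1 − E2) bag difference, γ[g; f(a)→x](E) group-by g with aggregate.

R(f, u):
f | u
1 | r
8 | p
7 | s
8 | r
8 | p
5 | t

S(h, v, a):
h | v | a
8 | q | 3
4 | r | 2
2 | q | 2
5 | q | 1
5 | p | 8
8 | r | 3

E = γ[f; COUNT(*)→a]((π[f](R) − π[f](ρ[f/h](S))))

Per-node cardinality:
  R → 6
  π[f](R) → 6
  S → 6
  ρ[f/h](S) → 6
  π[f](ρ[f/h](S)) → 6
  (π[f](R) − π[f](ρ[f/h](S))) → 3
  γ[f; COUNT(*)→a]((π[f](R) − π[f](ρ[f/h](S)))) → 3

|E| = 3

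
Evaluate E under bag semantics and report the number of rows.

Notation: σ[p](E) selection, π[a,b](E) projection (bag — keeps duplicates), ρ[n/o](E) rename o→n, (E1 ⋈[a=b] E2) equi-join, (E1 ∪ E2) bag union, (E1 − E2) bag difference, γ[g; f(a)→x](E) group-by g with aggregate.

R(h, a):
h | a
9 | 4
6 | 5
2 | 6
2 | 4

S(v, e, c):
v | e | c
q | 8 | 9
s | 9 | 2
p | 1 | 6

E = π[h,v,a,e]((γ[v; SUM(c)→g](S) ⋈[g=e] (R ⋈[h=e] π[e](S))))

Subexpression sizes:
  S → 3
  γ[v; SUM(c)→g](S) → 3
  R → 4
  S → 3
  π[e](S) → 3
  (R ⋈[h=e] π[e](S)) → 1
  (γ[v; SUM(c)→g](S) ⋈[g=e] (R ⋈[h=e] π[e](S))) → 1
  π[h,v,a,e]((γ[v; SUM(c)→g](S) ⋈[g=e] (R ⋈[h=e] π[e](S)))) → 1

|E| = 1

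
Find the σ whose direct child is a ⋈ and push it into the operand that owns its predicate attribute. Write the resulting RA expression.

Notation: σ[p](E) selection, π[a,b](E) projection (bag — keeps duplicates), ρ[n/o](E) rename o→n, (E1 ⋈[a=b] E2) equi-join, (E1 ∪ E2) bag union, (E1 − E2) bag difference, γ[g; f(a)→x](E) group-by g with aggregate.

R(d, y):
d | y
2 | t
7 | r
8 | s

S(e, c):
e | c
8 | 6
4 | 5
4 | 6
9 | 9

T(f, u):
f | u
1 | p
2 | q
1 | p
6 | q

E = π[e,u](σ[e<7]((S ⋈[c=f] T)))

σ filters on e, owned by the left side.
E' = π[e,u]((σ[e<7](S) ⋈[c=f] T))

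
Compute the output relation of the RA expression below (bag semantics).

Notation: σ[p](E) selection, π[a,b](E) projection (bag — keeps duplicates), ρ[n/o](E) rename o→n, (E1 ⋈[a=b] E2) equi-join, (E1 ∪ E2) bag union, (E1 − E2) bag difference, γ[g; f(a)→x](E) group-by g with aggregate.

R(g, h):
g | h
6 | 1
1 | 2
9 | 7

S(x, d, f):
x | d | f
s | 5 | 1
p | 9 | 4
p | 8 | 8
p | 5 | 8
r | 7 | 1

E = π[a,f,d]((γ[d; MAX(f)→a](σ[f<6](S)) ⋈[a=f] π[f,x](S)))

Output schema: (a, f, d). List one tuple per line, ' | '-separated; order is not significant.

Row counts bottom-up:
  S → 5
  σ[f<6](S) → 3
  γ[d; MAX(f)→a](σ[f<6](S)) → 3
  S → 5
  π[f,x](S) → 5
  (γ[d; MAX(f)→a](σ[f<6](S)) ⋈[a=f] π[f,x](S)) → 5
  π[a,f,d]((γ[d; MAX(f)→a](σ[f<6](S)) ⋈[a=f] π[f,x](S))) → 5

== RESULT ==
a | f | d
1 | 1 | 5
1 | 1 | 5
1 | 1 | 7
1 | 1 | 7
4 | 4 | 9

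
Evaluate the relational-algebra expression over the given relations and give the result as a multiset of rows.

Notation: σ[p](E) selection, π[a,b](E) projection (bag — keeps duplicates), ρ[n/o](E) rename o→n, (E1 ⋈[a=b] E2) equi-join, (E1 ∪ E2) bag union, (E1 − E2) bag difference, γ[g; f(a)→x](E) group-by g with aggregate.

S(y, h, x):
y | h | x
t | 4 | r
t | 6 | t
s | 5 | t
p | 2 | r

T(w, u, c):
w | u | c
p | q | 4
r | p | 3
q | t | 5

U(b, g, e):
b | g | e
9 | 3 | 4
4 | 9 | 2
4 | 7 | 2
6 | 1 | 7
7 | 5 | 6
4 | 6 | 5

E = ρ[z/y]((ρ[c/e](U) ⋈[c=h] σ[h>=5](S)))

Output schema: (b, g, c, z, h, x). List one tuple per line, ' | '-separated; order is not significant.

Stepwise |·|:
  U → 6
  ρ[c/e](U) → 6
  S → 4
  σ[h>=5](S) → 2
  (ρ[c/e](U) ⋈[c=h] σ[h>=5](S)) → 2
  ρ[z/y]((ρ[c/e](U) ⋈[c=h] σ[h>=5](S))) → 2

== RESULT ==
b | g | c | z | h | x
4 | 6 | 5 | s | 5 | t
7 | 5 | 6 | t | 6 | t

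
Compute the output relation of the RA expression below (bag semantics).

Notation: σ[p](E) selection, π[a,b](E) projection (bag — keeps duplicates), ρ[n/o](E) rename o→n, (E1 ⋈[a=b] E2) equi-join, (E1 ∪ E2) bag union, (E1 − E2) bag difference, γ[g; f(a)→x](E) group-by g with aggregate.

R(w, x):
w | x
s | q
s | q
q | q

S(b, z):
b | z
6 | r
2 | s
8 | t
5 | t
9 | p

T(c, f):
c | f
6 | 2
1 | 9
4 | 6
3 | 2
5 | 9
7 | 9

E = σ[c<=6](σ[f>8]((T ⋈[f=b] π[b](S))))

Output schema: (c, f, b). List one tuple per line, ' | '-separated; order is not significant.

Stepwise |·|:
  T → 6
  S → 5
  π[b](S) → 5
  (T ⋈[f=b] π[b](S)) → 6
  σ[f>8]((T ⋈[f=b] π[b](S))) → 3
  σ[c<=6](σ[f>8]((T ⋈[f=b] π[b](S)))) → 2

== RESULT ==
c | f | b
1 | 9 | 9
5 | 9 | 9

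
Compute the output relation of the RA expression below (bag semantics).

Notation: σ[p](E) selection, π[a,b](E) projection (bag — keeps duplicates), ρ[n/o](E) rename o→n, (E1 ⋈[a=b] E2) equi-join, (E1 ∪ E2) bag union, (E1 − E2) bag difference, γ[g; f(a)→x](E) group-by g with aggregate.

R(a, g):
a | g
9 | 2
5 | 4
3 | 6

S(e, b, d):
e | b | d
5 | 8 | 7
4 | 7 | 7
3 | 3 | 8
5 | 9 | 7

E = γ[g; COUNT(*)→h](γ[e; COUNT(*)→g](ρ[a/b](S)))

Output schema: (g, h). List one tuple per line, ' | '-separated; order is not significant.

Per-node cardinality:
  S → 4
  ρ[a/b](S) → 4
  γ[e; COUNT(*)→g](ρ[a/b](S)) → 3
  γ[g; COUNT(*)→h](γ[e; COUNT(*)→g](ρ[a/b](S))) → 2

== RESULT ==
g | h
1 | 2
2 | 1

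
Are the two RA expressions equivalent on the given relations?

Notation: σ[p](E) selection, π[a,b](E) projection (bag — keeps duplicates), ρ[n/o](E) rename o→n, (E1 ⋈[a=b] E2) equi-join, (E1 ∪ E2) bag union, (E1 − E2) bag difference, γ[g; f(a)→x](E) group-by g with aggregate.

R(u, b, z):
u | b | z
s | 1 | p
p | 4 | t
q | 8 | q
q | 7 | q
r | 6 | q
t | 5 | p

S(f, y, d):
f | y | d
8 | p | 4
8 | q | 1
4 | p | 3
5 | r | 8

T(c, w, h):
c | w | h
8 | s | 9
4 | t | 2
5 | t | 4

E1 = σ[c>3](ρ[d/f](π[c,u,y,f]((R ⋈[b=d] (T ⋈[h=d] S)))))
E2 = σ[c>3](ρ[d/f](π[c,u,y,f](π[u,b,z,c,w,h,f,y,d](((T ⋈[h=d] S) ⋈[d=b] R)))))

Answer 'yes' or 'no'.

E1 subexpression sizes:
  R → 6
  T → 3
  S → 4
  (T ⋈[h=d] S) → 1
  (R ⋈[b=d] (T ⋈[h=d] S)) → 1
  π[c,u,y,f]((R ⋈[b=d] (T ⋈[h=d] S))) → 1
  ρ[d/f](π[c,u,y,f]((R ⋈[b=d] (T ⋈[h=d] S)))) → 1
  σ[c>3](ρ[d/f](π[c,u,y,f]((R ⋈[b=d] (T ⋈[h=d] S))))) → 1
E2 subexpression sizes:
  T → 3
  S → 4
  (T ⋈[h=d] S) → 1
  R → 6
  ((T ⋈[h=d] S) ⋈[d=b] R) → 1
  π[u,b,z,c,w,h,f,y,d](((T ⋈[h=d] S) ⋈[d=b] R)) → 1
  π[c,u,y,f](π[u,b,z,c,w,h,f,y,d](((T ⋈[h=d] S) ⋈[d=b] R))) → 1
  ρ[d/f](π[c,u,y,f](π[u,b,z,c,w,h,f,y,d](((T ⋈[h=d] S) ⋈[d=b] R)))) → 1
  σ[c>3](ρ[d/f](π[c,u,y,f](π[u,b,z,c,w,h,f,y,d](((T ⋈[h=d] S) ⋈[d=b] R))))) → 1

E1 and E2 produce the same multiset:
c | u | y | d
5 | p | p | 8

yes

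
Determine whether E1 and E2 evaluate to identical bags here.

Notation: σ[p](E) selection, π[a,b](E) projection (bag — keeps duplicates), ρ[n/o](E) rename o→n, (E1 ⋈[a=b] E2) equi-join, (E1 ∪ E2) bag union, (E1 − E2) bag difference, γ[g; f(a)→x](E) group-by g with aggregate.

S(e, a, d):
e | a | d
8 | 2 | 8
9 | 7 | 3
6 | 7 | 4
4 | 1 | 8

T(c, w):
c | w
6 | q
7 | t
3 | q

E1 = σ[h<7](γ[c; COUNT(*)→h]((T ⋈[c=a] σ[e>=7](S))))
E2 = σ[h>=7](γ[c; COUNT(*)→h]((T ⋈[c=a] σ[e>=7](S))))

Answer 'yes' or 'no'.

E1 subexpression sizes:
  T → 3
  S → 4
  σ[e>=7](S) → 2
  (T ⋈[c=a] σ[e>=7](S)) → 1
  γ[c; COUNT(*)→h]((T ⋈[c=a] σ[e>=7](S))) → 1
  σ[h<7](γ[c; COUNT(*)→h]((T ⋈[c=a] σ[e>=7](S)))) → 1
E2 subexpression sizes:
  T → 3
  S → 4
  σ[e>=7](S) → 2
  (T ⋈[c=a] σ[e>=7](S)) → 1
  γ[c; COUNT(*)→h]((T ⋈[c=a] σ[e>=7](S))) → 1
  σ[h>=7](γ[c; COUNT(*)→h]((T ⋈[c=a] σ[e>=7](S)))) → 0

E1 result:
c | h
7 | 1
E2 result:
c | h
(0 rows)
Witness: (7, 1) appears 1× in E1 but 0× in E2.

no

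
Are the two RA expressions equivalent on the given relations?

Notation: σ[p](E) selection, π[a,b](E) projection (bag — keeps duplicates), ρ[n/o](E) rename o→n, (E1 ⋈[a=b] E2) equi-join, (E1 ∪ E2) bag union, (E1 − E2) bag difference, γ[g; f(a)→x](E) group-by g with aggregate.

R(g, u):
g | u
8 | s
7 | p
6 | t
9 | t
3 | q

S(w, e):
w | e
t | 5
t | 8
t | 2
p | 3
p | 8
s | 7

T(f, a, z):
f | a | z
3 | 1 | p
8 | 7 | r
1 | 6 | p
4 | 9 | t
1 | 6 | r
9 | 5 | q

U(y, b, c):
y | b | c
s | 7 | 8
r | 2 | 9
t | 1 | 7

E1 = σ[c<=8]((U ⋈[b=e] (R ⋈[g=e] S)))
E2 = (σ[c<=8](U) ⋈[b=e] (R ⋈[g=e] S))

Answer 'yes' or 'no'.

E1 row counts bottom-up:
  U → 3
  R → 5
  S → 6
  (R ⋈[g=e] S) → 4
  (U ⋈[b=e] (R ⋈[g=e] S)) → 1
  σ[c<=8]((U ⋈[b=e] (R ⋈[g=e] S))) → 1
E2 row counts bottom-up:
  U → 3
  σ[c<=8](U) → 2
  R → 5
  S → 6
  (R ⋈[g=e] S) → 4
  (σ[c<=8](U) ⋈[b=e] (R ⋈[g=e] S)) → 1

E1 and E2 produce the same multiset:
y | b | c | g | u | w | e
s | 7 | 8 | 7 | p | s | 7

yes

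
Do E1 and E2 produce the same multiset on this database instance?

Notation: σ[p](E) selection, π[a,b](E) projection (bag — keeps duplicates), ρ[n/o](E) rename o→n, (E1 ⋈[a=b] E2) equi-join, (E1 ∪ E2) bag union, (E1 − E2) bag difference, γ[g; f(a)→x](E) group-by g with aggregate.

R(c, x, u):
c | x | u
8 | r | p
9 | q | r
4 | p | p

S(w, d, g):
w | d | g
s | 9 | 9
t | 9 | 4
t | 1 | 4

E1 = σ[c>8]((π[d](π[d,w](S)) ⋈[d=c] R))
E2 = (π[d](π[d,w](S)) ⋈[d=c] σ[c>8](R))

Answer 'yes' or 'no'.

E1 per-node cardinality:
  S → 3
  π[d,w](S) → 3
  π[d](π[d,w](S)) → 3
  R → 3
  (π[d](π[d,w](S)) ⋈[d=c] R) → 2
  σ[c>8]((π[d](π[d,w](S)) ⋈[d=c] R)) → 2
E2 per-node cardinality:
  S → 3
  π[d,w](S) → 3
  π[d](π[d,w](S)) → 3
  R → 3
  σ[c>8](R) → 1
  (π[d](π[d,w](S)) ⋈[d=c] σ[c>8](R)) → 2

E1 and E2 produce the same multiset:
d | c | x | u
9 | 9 | q | r
9 | 9 | q | r

yes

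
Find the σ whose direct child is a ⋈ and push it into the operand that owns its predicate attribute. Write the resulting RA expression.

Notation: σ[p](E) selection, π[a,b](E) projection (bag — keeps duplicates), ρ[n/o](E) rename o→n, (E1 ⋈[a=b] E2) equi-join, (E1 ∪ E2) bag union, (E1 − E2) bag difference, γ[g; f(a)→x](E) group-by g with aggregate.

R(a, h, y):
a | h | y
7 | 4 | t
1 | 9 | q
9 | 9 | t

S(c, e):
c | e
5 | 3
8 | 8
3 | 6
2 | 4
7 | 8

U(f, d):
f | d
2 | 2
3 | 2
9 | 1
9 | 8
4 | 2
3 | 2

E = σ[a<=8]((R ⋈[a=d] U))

σ filters on a, owned by the left side.
E' = (σ[a<=8](R) ⋈[a=d] U)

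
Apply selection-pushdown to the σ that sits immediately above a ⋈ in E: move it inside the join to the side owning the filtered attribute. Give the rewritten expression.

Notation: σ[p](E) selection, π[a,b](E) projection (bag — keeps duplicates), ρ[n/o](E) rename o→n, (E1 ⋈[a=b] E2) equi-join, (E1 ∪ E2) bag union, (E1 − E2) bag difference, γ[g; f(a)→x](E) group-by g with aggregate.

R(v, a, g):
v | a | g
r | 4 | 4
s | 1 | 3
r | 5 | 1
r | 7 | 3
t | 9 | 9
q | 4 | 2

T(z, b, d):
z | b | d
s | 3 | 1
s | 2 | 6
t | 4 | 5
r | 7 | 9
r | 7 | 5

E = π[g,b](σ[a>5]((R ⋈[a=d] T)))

σ filters on a, owned by the left side.
E' = π[g,b]((σ[a>5](R) ⋈[a=d] T))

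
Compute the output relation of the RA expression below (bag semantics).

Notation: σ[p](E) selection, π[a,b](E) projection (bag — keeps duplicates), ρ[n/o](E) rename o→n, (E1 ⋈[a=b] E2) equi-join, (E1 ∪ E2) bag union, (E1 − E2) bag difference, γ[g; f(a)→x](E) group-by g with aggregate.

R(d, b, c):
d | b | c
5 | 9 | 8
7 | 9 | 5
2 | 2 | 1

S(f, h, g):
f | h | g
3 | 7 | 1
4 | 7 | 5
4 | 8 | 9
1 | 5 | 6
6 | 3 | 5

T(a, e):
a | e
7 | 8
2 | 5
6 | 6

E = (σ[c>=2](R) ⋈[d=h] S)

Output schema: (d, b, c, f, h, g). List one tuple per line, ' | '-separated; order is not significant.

Stepwise |·|:
  R → 3
  σ[c>=2](R) → 2
  S → 5
  (σ[c>=2](R) ⋈[d=h] S) → 3

== RESULT ==
d | b | c | f | h | g
5 | 9 | 8 | 1 | 5 | 6
7 | 9 | 5 | 3 | 7 | 1
7 | 9 | 5 | 4 | 7 | 5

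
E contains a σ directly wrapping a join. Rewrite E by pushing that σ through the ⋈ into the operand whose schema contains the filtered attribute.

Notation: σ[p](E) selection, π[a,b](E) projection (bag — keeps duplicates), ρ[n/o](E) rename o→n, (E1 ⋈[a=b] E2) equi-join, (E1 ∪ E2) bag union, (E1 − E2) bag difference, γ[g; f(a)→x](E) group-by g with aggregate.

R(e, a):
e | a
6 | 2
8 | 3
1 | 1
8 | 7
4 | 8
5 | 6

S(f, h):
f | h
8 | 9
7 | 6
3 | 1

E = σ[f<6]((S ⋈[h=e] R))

σ filters on f, owned by the left side.
E' = (σ[f<6](S) ⋈[h=e] R)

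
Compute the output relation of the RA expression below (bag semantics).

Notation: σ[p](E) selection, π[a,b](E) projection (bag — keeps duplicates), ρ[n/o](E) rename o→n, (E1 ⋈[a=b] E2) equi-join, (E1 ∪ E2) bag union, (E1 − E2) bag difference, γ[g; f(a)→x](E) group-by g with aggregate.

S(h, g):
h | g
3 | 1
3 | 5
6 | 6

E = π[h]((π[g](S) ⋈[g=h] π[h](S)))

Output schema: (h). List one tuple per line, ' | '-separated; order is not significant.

Subexpression sizes:
  S → 3
  π[g](S) → 3
  S → 3
  π[h](S) → 3
  (π[g](S) ⋈[g=h] π[h](S)) → 1
  π[h]((π[g](S) ⋈[g=h] π[h](S))) → 1

== RESULT ==
h
6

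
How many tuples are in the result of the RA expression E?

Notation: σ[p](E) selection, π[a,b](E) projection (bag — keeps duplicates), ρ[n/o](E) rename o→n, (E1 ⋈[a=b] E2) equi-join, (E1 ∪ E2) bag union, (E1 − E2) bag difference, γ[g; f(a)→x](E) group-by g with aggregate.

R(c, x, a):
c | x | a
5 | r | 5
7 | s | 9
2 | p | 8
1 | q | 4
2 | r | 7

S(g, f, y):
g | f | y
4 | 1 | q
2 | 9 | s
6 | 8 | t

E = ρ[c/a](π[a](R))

Row counts bottom-up:
  R → 5
  π[a](R) → 5
  ρ[c/a](π[a](R)) → 5

|E| = 5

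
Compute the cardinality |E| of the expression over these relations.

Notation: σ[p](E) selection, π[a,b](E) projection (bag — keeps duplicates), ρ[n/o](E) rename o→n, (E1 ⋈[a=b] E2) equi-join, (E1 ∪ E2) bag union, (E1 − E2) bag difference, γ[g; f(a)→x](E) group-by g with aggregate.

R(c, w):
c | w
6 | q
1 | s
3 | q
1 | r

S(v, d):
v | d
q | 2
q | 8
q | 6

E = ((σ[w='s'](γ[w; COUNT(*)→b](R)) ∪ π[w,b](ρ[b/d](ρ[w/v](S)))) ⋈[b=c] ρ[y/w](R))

Subexpression sizes:
  R → 4
  γ[w; COUNT(*)→b](R) → 3
  σ[w='s'](γ[w; COUNT(*)→b](R)) → 1
  S → 3
  ρ[w/v](S) → 3
  ρ[b/d](ρ[w/v](S)) → 3
  π[w,b](ρ[b/d](ρ[w/v](S))) → 3
  (σ[w='s'](γ[w; COUNT(*)→b](R)) ∪ π[w,b](ρ[b/d](ρ[w/v](S)))) → 4
  R → 4
  ρ[y/w](R) → 4
  ((σ[w='s'](γ[w; COUNT(*)→b](R)) ∪ π[w,b](ρ[b/d](ρ[w/v](S)))) ⋈[b=c] ρ[y/w](R)) → 3

|E| = 3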